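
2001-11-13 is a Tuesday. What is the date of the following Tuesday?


Current: Tuesday
Target: Tuesday
Days ahead: 7

Next Tuesday: 2001-11-20


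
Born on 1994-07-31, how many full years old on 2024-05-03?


Birth: 1994-07-31
Reference: 2024-05-03
Year difference: 2024 - 1994 = 30
Birthday not yet reached in 2024, subtract 1

29 years old


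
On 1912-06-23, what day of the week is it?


Date: June 23, 1912
Anchor: Jan 1, 1912. With p = 1912 - 1 = 1911: (p + p//4 - p//100 + p//400) mod 7 = (1911 + 477 - 19 + 4) mod 7 = 2373 mod 7 = 0 -> Monday (Mon=0 ... Sun=6)
Days before June (Jan-May): 152; offset = 152 + 23 - 1 = 174
Weekday index = (0 + 174) mod 7 = 6

Day of the week: Sunday


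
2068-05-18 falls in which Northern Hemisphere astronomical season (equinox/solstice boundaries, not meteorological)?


Date: May 18
Astronomical Spring (approx.; exact equinox/solstice day varies by year): March 20 to June 20
May 18 falls within the Spring window

Spring


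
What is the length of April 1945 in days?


April 1945

30 days


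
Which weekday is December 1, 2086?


Target: December 1, 2086
Anchor: Jan 1, 2086. With p = 2086 - 1 = 2085: (p + p//4 - p//100 + p//400) mod 7 = (2085 + 521 - 20 + 5) mod 7 = 2591 mod 7 = 1 -> Tuesday (Mon=0 ... Sun=6)
Days before December (Jan-Nov): 334 days
Weekday index = (1 + 334) mod 7 = 6

Sunday


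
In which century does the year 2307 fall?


Century = (year - 1) // 100 + 1
= (2307 - 1) // 100 + 1
= 2306 // 100 + 1
= 23 + 1

24th century


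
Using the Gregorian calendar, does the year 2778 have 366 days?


Gregorian leap year rule: divisible by 4, but not by 100, unless also by 400.
2778 is not divisible by 4 -> not a leap year

No


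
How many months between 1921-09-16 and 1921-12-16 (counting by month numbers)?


From September 1921 to December 1921
0 years * 12 = 0 months, plus 3 months = 3

3 months


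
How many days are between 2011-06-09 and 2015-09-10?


From 2011-06-09 to 2015-09-10
2011-06-09: days before June = 31 + 28 + 31 + 30 + 31 = 151 (2011 is not a leap year); day of year = 151 + 9 = 160
2015-09-10: days before September = 31 + 28 + 31 + 30 + 31 + 30 + 31 + 31 = 243 (2015 is not a leap year); day of year = 243 + 10 = 253
Rest of 2011: 365 - 160 = 205
Full years 2012 (366), 2013 (365), 2014 (365): 1096
Total = 205 + 1096 + 253 = 1554

1554 days


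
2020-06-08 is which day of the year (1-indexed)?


Date: June 8, 2020
Days in months 1 through 5: 152
Plus 8 days in June

Day of year: 160


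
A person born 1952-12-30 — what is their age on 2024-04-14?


Birth: 1952-12-30
Reference: 2024-04-14
Year difference: 2024 - 1952 = 72
Birthday not yet reached in 2024, subtract 1

71 years old


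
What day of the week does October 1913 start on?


Target: October 1, 1913
Anchor: Jan 1, 1913. With p = 1913 - 1 = 1912: (p + p//4 - p//100 + p//400) mod 7 = (1912 + 478 - 19 + 4) mod 7 = 2375 mod 7 = 2 -> Wednesday (Mon=0 ... Sun=6)
Days before October (Jan-Sep): 273 days
Weekday index = (2 + 273) mod 7 = 2

Wednesday


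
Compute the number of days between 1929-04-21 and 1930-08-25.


From 1929-04-21 to 1930-08-25
1929-04-21: days before April = 31 + 28 + 31 = 90 (1929 is not a leap year); day of year = 90 + 21 = 111
1930-08-25: days before August = 31 + 28 + 31 + 30 + 31 + 30 + 31 = 212 (1930 is not a leap year); day of year = 212 + 25 = 237
Rest of 1929: 365 - 111 = 254
Total = 254 + 237 = 491

491 days


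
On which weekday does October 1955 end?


October 1955 has 31 days
Anchor: Jan 1, 1955. With p = 1955 - 1 = 1954: (p + p//4 - p//100 + p//400) mod 7 = (1954 + 488 - 19 + 4) mod 7 = 2427 mod 7 = 5 -> Saturday (Mon=0 ... Sun=6)
Days before October (Jan-Sep): 273; October 1 index = (5 + 273) mod 7 = 5 -> Saturday
Last day offset: 31 - 1 = 30 days
Weekday index = (5 + 30) mod 7 = 0

Monday, October 31


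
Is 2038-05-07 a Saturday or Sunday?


Anchor: Jan 1, 2038. With p = 2038 - 1 = 2037: (p + p//4 - p//100 + p//400) mod 7 = (2037 + 509 - 20 + 5) mod 7 = 2531 mod 7 = 4 -> Friday (Mon=0 ... Sun=6)
Day of year: 127; offset = 126
Weekday index = (4 + 126) mod 7 = 4 -> Friday
Weekend days: Saturday, Sunday

No


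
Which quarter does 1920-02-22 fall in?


Month: February (month 2)
Q1: Jan-Mar, Q2: Apr-Jun, Q3: Jul-Sep, Q4: Oct-Dec

Q1


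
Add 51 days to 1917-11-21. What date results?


Start: 1917-11-21, add 51 days
November 1917 has 30 days: 30 - 21 = 9 days to November 30 -> 42 left
December 1917 has 31 days -> 11 left
January 1918: 11 <= 31 -> lands on January 11

Result: 1918-01-11


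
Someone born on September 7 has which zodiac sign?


Date: September 7
Conventional tropical zodiac dates: Virgo from August 23 onward; Libra starts September 23
September 7 falls within the Virgo range

Virgo


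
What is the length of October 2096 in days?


October 2096

31 days


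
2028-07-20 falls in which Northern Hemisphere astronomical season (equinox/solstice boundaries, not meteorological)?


Date: July 20
Astronomical Summer (approx.; exact equinox/solstice day varies by year): June 21 to September 21
July 20 falls within the Summer window

Summer


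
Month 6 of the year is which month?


Month 6 of 12

June


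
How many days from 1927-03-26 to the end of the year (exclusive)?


Day of year: 85 of 365
Remaining = 365 - 85

280 days


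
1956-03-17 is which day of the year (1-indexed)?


Date: March 17, 1956
Days in months 1 through 2: 60
Plus 17 days in March

Day of year: 77


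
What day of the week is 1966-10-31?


Date: October 31, 1966
Anchor: Jan 1, 1966. With p = 1966 - 1 = 1965: (p + p//4 - p//100 + p//400) mod 7 = (1965 + 491 - 19 + 4) mod 7 = 2441 mod 7 = 5 -> Saturday (Mon=0 ... Sun=6)
Days before October (Jan-Sep): 273; offset = 273 + 31 - 1 = 303
Weekday index = (5 + 303) mod 7 = 0

Day of the week: Monday


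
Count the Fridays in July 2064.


July 2064 has 31 days
Anchor: Jan 1, 2064. With p = 2064 - 1 = 2063: (p + p//4 - p//100 + p//400) mod 7 = (2063 + 515 - 20 + 5) mod 7 = 2563 mod 7 = 1 -> Tuesday (Mon=0 ... Sun=6)
Days before July (Jan-Jun): 182; July 1 index = (1 + 182) mod 7 = 1 -> Tuesday
First Friday is July 4
Fridays: 4, 11, 18, 25

4 Fridays


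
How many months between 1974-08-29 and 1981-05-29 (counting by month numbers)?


From August 1974 to May 1981
7 years * 12 = 84 months, minus 3 months = 81

81 months


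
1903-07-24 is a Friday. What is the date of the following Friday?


Current: Friday
Target: Friday
Days ahead: 7

Next Friday: 1903-07-31


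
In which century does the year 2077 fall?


Century = (year - 1) // 100 + 1
= (2077 - 1) // 100 + 1
= 2076 // 100 + 1
= 20 + 1

21st century


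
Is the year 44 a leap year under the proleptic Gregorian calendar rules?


Gregorian leap year rule: divisible by 4, but not by 100, unless also by 400.
44 is divisible by 4 but not 100 -> leap year

Yes


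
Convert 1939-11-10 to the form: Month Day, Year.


ISO 1939-11-10 parses as year=1939, month=11, day=10
Month 11 -> November

November 10, 1939


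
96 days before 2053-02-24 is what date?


Start: 2053-02-24, subtract 96 days
Back 24 days from February 24 reaches January 31, 2053 -> 72 left
January 2053 has 31 days -> back to December 31, 2052 -> 41 left
December 2052 has 31 days -> back to November 30, 2052 -> 10 left
November 2052: 30 - 10 = 20 -> lands on November 20

Result: 2052-11-20


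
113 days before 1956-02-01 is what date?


Start: 1956-02-01, subtract 113 days
Back 1 day from February 1 reaches January 31, 1956 -> 112 left
January 1956 has 31 days -> back to December 31, 1955 -> 81 left
December 1955 has 31 days -> back to November 30, 1955 -> 50 left
November 1955 has 30 days -> back to October 31, 1955 -> 20 left
October 1955: 31 - 20 = 11 -> lands on October 11

Result: 1955-10-11


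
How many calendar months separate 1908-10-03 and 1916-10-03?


From October 1908 to October 1916
8 years * 12 = 96 months = 96

96 months


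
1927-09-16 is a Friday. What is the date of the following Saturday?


Current: Friday
Target: Saturday
Days ahead: 1

Next Saturday: 1927-09-17


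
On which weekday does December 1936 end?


December 1936 has 31 days
Anchor: Jan 1, 1936. With p = 1936 - 1 = 1935: (p + p//4 - p//100 + p//400) mod 7 = (1935 + 483 - 19 + 4) mod 7 = 2403 mod 7 = 2 -> Wednesday (Mon=0 ... Sun=6)
Days before December (Jan-Nov): 335; December 1 index = (2 + 335) mod 7 = 1 -> Tuesday
Last day offset: 31 - 1 = 30 days
Weekday index = (1 + 30) mod 7 = 3

Thursday, December 31


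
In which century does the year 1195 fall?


Century = (year - 1) // 100 + 1
= (1195 - 1) // 100 + 1
= 1194 // 100 + 1
= 11 + 1

12th century


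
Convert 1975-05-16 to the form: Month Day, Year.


ISO 1975-05-16 parses as year=1975, month=05, day=16
Month 5 -> May

May 16, 1975


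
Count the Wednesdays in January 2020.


January 2020 has 31 days
Anchor: Jan 1, 2020. With p = 2020 - 1 = 2019: (p + p//4 - p//100 + p//400) mod 7 = (2019 + 504 - 20 + 5) mod 7 = 2508 mod 7 = 2 -> Wednesday (Mon=0 ... Sun=6)
January 1 is the anchor itself -> Wednesday
First Wednesday is January 1
Wednesdays: 1, 8, 15, 22, 29

5 Wednesdays


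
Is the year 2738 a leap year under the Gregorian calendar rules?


Gregorian leap year rule: divisible by 4, but not by 100, unless also by 400.
2738 is not divisible by 4 -> not a leap year

No


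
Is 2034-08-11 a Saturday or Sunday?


Anchor: Jan 1, 2034. With p = 2034 - 1 = 2033: (p + p//4 - p//100 + p//400) mod 7 = (2033 + 508 - 20 + 5) mod 7 = 2526 mod 7 = 6 -> Sunday (Mon=0 ... Sun=6)
Day of year: 223; offset = 222
Weekday index = (6 + 222) mod 7 = 4 -> Friday
Weekend days: Saturday, Sunday

No


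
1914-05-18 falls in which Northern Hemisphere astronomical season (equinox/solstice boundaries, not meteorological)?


Date: May 18
Astronomical Spring (approx.; exact equinox/solstice day varies by year): March 20 to June 20
May 18 falls within the Spring window

Spring


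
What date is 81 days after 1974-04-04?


Start: 1974-04-04, add 81 days
April 1974 has 30 days: 30 - 4 = 26 days to April 30 -> 55 left
May 1974 has 31 days -> 24 left
June 1974: 24 <= 30 -> lands on June 24

Result: 1974-06-24


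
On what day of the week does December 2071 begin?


Target: December 1, 2071
Anchor: Jan 1, 2071. With p = 2071 - 1 = 2070: (p + p//4 - p//100 + p//400) mod 7 = (2070 + 517 - 20 + 5) mod 7 = 2572 mod 7 = 3 -> Thursday (Mon=0 ... Sun=6)
Days before December (Jan-Nov): 334 days
Weekday index = (3 + 334) mod 7 = 1

Tuesday


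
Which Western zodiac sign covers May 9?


Date: May 9
Conventional tropical zodiac dates: Taurus from April 20 onward; Gemini starts May 21
May 9 falls within the Taurus range

Taurus


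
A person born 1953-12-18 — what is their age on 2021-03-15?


Birth: 1953-12-18
Reference: 2021-03-15
Year difference: 2021 - 1953 = 68
Birthday not yet reached in 2021, subtract 1

67 years old


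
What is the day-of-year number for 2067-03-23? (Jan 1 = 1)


Date: March 23, 2067
Days in months 1 through 2: 59
Plus 23 days in March

Day of year: 82


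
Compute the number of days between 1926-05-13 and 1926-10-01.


From 1926-05-13 to 1926-10-01
1926-05-13: days before May = 31 + 28 + 31 + 30 = 120 (1926 is not a leap year); day of year = 120 + 13 = 133
1926-10-01: days before October = 31 + 28 + 31 + 30 + 31 + 30 + 31 + 31 + 30 = 273 (1926 is not a leap year); day of year = 273 + 1 = 274
Same year: 274 - 133 = 141

141 days


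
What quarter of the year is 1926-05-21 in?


Month: May (month 5)
Q1: Jan-Mar, Q2: Apr-Jun, Q3: Jul-Sep, Q4: Oct-Dec

Q2


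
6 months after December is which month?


December is month 12
12 + 6 = 18; wrap: 18 - 12 = 6

June


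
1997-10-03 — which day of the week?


Date: October 3, 1997
Anchor: Jan 1, 1997. With p = 1997 - 1 = 1996: (p + p//4 - p//100 + p//400) mod 7 = (1996 + 499 - 19 + 4) mod 7 = 2480 mod 7 = 2 -> Wednesday (Mon=0 ... Sun=6)
Days before October (Jan-Sep): 273; offset = 273 + 3 - 1 = 275
Weekday index = (2 + 275) mod 7 = 4

Day of the week: Friday


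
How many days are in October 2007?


October 2007

31 days


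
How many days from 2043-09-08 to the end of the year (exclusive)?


Day of year: 251 of 365
Remaining = 365 - 251

114 days


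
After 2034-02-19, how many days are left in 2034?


Day of year: 50 of 365
Remaining = 365 - 50

315 days


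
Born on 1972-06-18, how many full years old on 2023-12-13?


Birth: 1972-06-18
Reference: 2023-12-13
Year difference: 2023 - 1972 = 51

51 years old


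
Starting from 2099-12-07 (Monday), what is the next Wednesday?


Current: Monday
Target: Wednesday
Days ahead: 2

Next Wednesday: 2099-12-09


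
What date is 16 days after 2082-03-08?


Start: 2082-03-08, add 16 days
March 2082 has 31 days; 8 + 16 = 24 stays within March

Result: 2082-03-24


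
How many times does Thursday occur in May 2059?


May 2059 has 31 days
Anchor: Jan 1, 2059. With p = 2059 - 1 = 2058: (p + p//4 - p//100 + p//400) mod 7 = (2058 + 514 - 20 + 5) mod 7 = 2557 mod 7 = 2 -> Wednesday (Mon=0 ... Sun=6)
Days before May (Jan-Apr): 120; May 1 index = (2 + 120) mod 7 = 3 -> Thursday
First Thursday is May 1
Thursdays: 1, 8, 15, 22, 29

5 Thursdays


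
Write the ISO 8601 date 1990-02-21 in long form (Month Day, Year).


ISO 1990-02-21 parses as year=1990, month=02, day=21
Month 2 -> February

February 21, 1990


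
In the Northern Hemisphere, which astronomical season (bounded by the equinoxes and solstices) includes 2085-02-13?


Date: February 13
Astronomical Winter (approx.; exact equinox/solstice day varies by year): December 21 to March 19
February 13 falls within the Winter window

Winter


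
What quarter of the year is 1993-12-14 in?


Month: December (month 12)
Q1: Jan-Mar, Q2: Apr-Jun, Q3: Jul-Sep, Q4: Oct-Dec

Q4


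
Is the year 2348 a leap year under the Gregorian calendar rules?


Gregorian leap year rule: divisible by 4, but not by 100, unless also by 400.
2348 is divisible by 4 but not 100 -> leap year

Yes


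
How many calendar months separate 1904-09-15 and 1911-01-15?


From September 1904 to January 1911
7 years * 12 = 84 months, minus 8 months = 76

76 months


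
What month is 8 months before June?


June is month 6
6 - 8 = -2; wrap: -2 + 12 = 10

October


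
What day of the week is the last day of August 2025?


August 2025 has 31 days
Anchor: Jan 1, 2025. With p = 2025 - 1 = 2024: (p + p//4 - p//100 + p//400) mod 7 = (2024 + 506 - 20 + 5) mod 7 = 2515 mod 7 = 2 -> Wednesday (Mon=0 ... Sun=6)
Days before August (Jan-Jul): 212; August 1 index = (2 + 212) mod 7 = 4 -> Friday
Last day offset: 31 - 1 = 30 days
Weekday index = (4 + 30) mod 7 = 6

Sunday, August 31


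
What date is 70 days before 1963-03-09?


Start: 1963-03-09, subtract 70 days
Back 9 days from March 9 reaches February 28, 1963 -> 61 left
February 1963 has 28 days -> back to January 31, 1963 -> 33 left
January 1963 has 31 days -> back to December 31, 1962 -> 2 left
December 1962: 31 - 2 = 29 -> lands on December 29

Result: 1962-12-29


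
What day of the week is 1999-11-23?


Date: November 23, 1999
Anchor: Jan 1, 1999. With p = 1999 - 1 = 1998: (p + p//4 - p//100 + p//400) mod 7 = (1998 + 499 - 19 + 4) mod 7 = 2482 mod 7 = 4 -> Friday (Mon=0 ... Sun=6)
Days before November (Jan-Oct): 304; offset = 304 + 23 - 1 = 326
Weekday index = (4 + 326) mod 7 = 1

Day of the week: Tuesday


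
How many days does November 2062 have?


November 2062

30 days


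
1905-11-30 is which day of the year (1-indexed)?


Date: November 30, 1905
Days in months 1 through 10: 304
Plus 30 days in November

Day of year: 334


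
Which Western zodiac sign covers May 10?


Date: May 10
Conventional tropical zodiac dates: Taurus from April 20 onward; Gemini starts May 21
May 10 falls within the Taurus range

Taurus


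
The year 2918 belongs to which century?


Century = (year - 1) // 100 + 1
= (2918 - 1) // 100 + 1
= 2917 // 100 + 1
= 29 + 1

30th century


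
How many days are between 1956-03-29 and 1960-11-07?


From 1956-03-29 to 1960-11-07
1956-03-29: days before March = 31 + 29 = 60 (1956 is a leap year); day of year = 60 + 29 = 89
1960-11-07: days before November = 31 + 29 + 31 + 30 + 31 + 30 + 31 + 31 + 30 + 31 = 305 (1960 is a leap year); day of year = 305 + 7 = 312
Rest of 1956: 366 - 89 = 277
Full years 1957 (365), 1958 (365), 1959 (365): 1095
Total = 277 + 1095 + 312 = 1684

1684 days


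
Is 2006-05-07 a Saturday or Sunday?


Anchor: Jan 1, 2006. With p = 2006 - 1 = 2005: (p + p//4 - p//100 + p//400) mod 7 = (2005 + 501 - 20 + 5) mod 7 = 2491 mod 7 = 6 -> Sunday (Mon=0 ... Sun=6)
Day of year: 127; offset = 126
Weekday index = (6 + 126) mod 7 = 6 -> Sunday
Weekend days: Saturday, Sunday

Yes


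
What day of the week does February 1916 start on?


Target: February 1, 1916
Anchor: Jan 1, 1916. With p = 1916 - 1 = 1915: (p + p//4 - p//100 + p//400) mod 7 = (1915 + 478 - 19 + 4) mod 7 = 2378 mod 7 = 5 -> Saturday (Mon=0 ... Sun=6)
Days before February (Jan): 31 days
Weekday index = (5 + 31) mod 7 = 1

Tuesday


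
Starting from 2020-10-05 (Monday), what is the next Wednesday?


Current: Monday
Target: Wednesday
Days ahead: 2

Next Wednesday: 2020-10-07


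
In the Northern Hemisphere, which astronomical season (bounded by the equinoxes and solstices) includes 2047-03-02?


Date: March 2
Astronomical Winter (approx.; exact equinox/solstice day varies by year): December 21 to March 19
March 2 falls within the Winter window

Winter


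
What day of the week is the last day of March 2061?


March 2061 has 31 days
Anchor: Jan 1, 2061. With p = 2061 - 1 = 2060: (p + p//4 - p//100 + p//400) mod 7 = (2060 + 515 - 20 + 5) mod 7 = 2560 mod 7 = 5 -> Saturday (Mon=0 ... Sun=6)
Days before March (Jan-Feb): 59; March 1 index = (5 + 59) mod 7 = 1 -> Tuesday
Last day offset: 31 - 1 = 30 days
Weekday index = (1 + 30) mod 7 = 3

Thursday, March 31


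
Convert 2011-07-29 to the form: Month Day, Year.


ISO 2011-07-29 parses as year=2011, month=07, day=29
Month 7 -> July

July 29, 2011


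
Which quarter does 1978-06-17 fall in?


Month: June (month 6)
Q1: Jan-Mar, Q2: Apr-Jun, Q3: Jul-Sep, Q4: Oct-Dec

Q2


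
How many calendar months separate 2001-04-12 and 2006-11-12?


From April 2001 to November 2006
5 years * 12 = 60 months, plus 7 months = 67

67 months


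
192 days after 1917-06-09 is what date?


Start: 1917-06-09, add 192 days
June 1917 has 30 days: 30 - 9 = 21 days to June 30 -> 171 left
July 1917 has 31 days -> 140 left
August 1917 has 31 days -> 109 left
September 1917 has 30 days -> 79 left
October 1917 has 31 days -> 48 left
November 1917 has 30 days -> 18 left
December 1917: 18 <= 31 -> lands on December 18

Result: 1917-12-18


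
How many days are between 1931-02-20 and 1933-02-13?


From 1931-02-20 to 1933-02-13
1931-02-20: days before February = 31; day of year = 31 + 20 = 51
1933-02-13: days before February = 31; day of year = 31 + 13 = 44
Rest of 1931: 365 - 51 = 314
Full years 1932 (366): 366
Total = 314 + 366 + 44 = 724

724 days


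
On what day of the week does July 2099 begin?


Target: July 1, 2099
Anchor: Jan 1, 2099. With p = 2099 - 1 = 2098: (p + p//4 - p//100 + p//400) mod 7 = (2098 + 524 - 20 + 5) mod 7 = 2607 mod 7 = 3 -> Thursday (Mon=0 ... Sun=6)
Days before July (Jan-Jun): 181 days
Weekday index = (3 + 181) mod 7 = 2

Wednesday


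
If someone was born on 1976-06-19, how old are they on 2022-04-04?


Birth: 1976-06-19
Reference: 2022-04-04
Year difference: 2022 - 1976 = 46
Birthday not yet reached in 2022, subtract 1

45 years old


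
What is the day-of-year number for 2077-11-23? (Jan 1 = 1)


Date: November 23, 2077
Days in months 1 through 10: 304
Plus 23 days in November

Day of year: 327


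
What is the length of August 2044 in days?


August 2044

31 days


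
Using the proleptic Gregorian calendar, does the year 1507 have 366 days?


Gregorian leap year rule: divisible by 4, but not by 100, unless also by 400.
1507 is not divisible by 4 -> not a leap year

No


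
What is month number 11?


Month 11 of 12

November


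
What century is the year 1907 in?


Century = (year - 1) // 100 + 1
= (1907 - 1) // 100 + 1
= 1906 // 100 + 1
= 19 + 1

20th century


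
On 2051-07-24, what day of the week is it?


Date: July 24, 2051
Anchor: Jan 1, 2051. With p = 2051 - 1 = 2050: (p + p//4 - p//100 + p//400) mod 7 = (2050 + 512 - 20 + 5) mod 7 = 2547 mod 7 = 6 -> Sunday (Mon=0 ... Sun=6)
Days before July (Jan-Jun): 181; offset = 181 + 24 - 1 = 204
Weekday index = (6 + 204) mod 7 = 0

Day of the week: Monday


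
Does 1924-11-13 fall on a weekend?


Anchor: Jan 1, 1924. With p = 1924 - 1 = 1923: (p + p//4 - p//100 + p//400) mod 7 = (1923 + 480 - 19 + 4) mod 7 = 2388 mod 7 = 1 -> Tuesday (Mon=0 ... Sun=6)
Day of year: 318; offset = 317
Weekday index = (1 + 317) mod 7 = 3 -> Thursday
Weekend days: Saturday, Sunday

No


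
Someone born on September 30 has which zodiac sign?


Date: September 30
Conventional tropical zodiac dates: Libra from September 23 onward; Scorpio starts October 23
September 30 falls within the Libra range

Libra


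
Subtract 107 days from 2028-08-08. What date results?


Start: 2028-08-08, subtract 107 days
Back 8 days from August 8 reaches July 31, 2028 -> 99 left
July 2028 has 31 days -> back to June 30, 2028 -> 68 left
June 2028 has 30 days -> back to May 31, 2028 -> 38 left
May 2028 has 31 days -> back to April 30, 2028 -> 7 left
April 2028: 30 - 7 = 23 -> lands on April 23

Result: 2028-04-23


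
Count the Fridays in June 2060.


June 2060 has 30 days
Anchor: Jan 1, 2060. With p = 2060 - 1 = 2059: (p + p//4 - p//100 + p//400) mod 7 = (2059 + 514 - 20 + 5) mod 7 = 2558 mod 7 = 3 -> Thursday (Mon=0 ... Sun=6)
Days before June (Jan-May): 152; June 1 index = (3 + 152) mod 7 = 1 -> Tuesday
First Friday is June 4
Fridays: 4, 11, 18, 25

4 Fridays


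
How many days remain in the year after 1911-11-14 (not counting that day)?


Day of year: 318 of 365
Remaining = 365 - 318

47 days


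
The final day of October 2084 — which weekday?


October 2084 has 31 days
Anchor: Jan 1, 2084. With p = 2084 - 1 = 2083: (p + p//4 - p//100 + p//400) mod 7 = (2083 + 520 - 20 + 5) mod 7 = 2588 mod 7 = 5 -> Saturday (Mon=0 ... Sun=6)
Days before October (Jan-Sep): 274; October 1 index = (5 + 274) mod 7 = 6 -> Sunday
Last day offset: 31 - 1 = 30 days
Weekday index = (6 + 30) mod 7 = 1

Tuesday, October 31


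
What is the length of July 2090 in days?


July 2090

31 days


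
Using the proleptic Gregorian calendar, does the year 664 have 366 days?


Gregorian leap year rule: divisible by 4, but not by 100, unless also by 400.
664 is divisible by 4 but not 100 -> leap year

Yes


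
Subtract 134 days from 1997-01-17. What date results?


Start: 1997-01-17, subtract 134 days
Back 17 days from January 17 reaches December 31, 1996 -> 117 left
December 1996 has 31 days -> back to November 30, 1996 -> 86 left
November 1996 has 30 days -> back to October 31, 1996 -> 56 left
October 1996 has 31 days -> back to September 30, 1996 -> 25 left
September 1996: 30 - 25 = 5 -> lands on September 5

Result: 1996-09-05


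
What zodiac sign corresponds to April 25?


Date: April 25
Conventional tropical zodiac dates: Taurus from April 20 onward; Gemini starts May 21
April 25 falls within the Taurus range

Taurus


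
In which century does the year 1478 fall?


Century = (year - 1) // 100 + 1
= (1478 - 1) // 100 + 1
= 1477 // 100 + 1
= 14 + 1

15th century


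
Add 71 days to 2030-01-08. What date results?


Start: 2030-01-08, add 71 days
January 2030 has 31 days: 31 - 8 = 23 days to January 31 -> 48 left
February 2030 has 28 days -> 20 left
March 2030: 20 <= 31 -> lands on March 20

Result: 2030-03-20


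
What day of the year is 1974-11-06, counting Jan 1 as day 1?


Date: November 6, 1974
Days in months 1 through 10: 304
Plus 6 days in November

Day of year: 310


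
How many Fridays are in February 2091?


February 2091 has 28 days
Anchor: Jan 1, 2091. With p = 2091 - 1 = 2090: (p + p//4 - p//100 + p//400) mod 7 = (2090 + 522 - 20 + 5) mod 7 = 2597 mod 7 = 0 -> Monday (Mon=0 ... Sun=6)
Days before February (Jan): 31; February 1 index = (0 + 31) mod 7 = 3 -> Thursday
First Friday is February 2
Fridays: 2, 9, 16, 23

4 Fridays


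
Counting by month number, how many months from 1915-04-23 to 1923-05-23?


From April 1915 to May 1923
8 years * 12 = 96 months, plus 1 month = 97

97 months


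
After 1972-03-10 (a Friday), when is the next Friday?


Current: Friday
Target: Friday
Days ahead: 7

Next Friday: 1972-03-17


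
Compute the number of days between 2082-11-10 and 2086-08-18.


From 2082-11-10 to 2086-08-18
2082-11-10: days before November = 31 + 28 + 31 + 30 + 31 + 30 + 31 + 31 + 30 + 31 = 304 (2082 is not a leap year); day of year = 304 + 10 = 314
2086-08-18: days before August = 31 + 28 + 31 + 30 + 31 + 30 + 31 = 212 (2086 is not a leap year); day of year = 212 + 18 = 230
Rest of 2082: 365 - 314 = 51
Full years 2083 (365), 2084 (366), 2085 (365): 1096
Total = 51 + 1096 + 230 = 1377

1377 days


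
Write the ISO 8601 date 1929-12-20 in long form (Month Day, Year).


ISO 1929-12-20 parses as year=1929, month=12, day=20
Month 12 -> December

December 20, 1929


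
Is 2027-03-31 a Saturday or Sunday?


Anchor: Jan 1, 2027. With p = 2027 - 1 = 2026: (p + p//4 - p//100 + p//400) mod 7 = (2026 + 506 - 20 + 5) mod 7 = 2517 mod 7 = 4 -> Friday (Mon=0 ... Sun=6)
Day of year: 90; offset = 89
Weekday index = (4 + 89) mod 7 = 2 -> Wednesday
Weekend days: Saturday, Sunday

No


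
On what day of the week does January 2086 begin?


Target: January 1, 2086
Anchor: Jan 1, 2086. With p = 2086 - 1 = 2085: (p + p//4 - p//100 + p//400) mod 7 = (2085 + 521 - 20 + 5) mod 7 = 2591 mod 7 = 1 -> Tuesday (Mon=0 ... Sun=6)
Offset from anchor: 0 days
Weekday index = (1 + 0) mod 7 = 1

Tuesday


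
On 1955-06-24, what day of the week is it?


Date: June 24, 1955
Anchor: Jan 1, 1955. With p = 1955 - 1 = 1954: (p + p//4 - p//100 + p//400) mod 7 = (1954 + 488 - 19 + 4) mod 7 = 2427 mod 7 = 5 -> Saturday (Mon=0 ... Sun=6)
Days before June (Jan-May): 151; offset = 151 + 24 - 1 = 174
Weekday index = (5 + 174) mod 7 = 4

Day of the week: Friday


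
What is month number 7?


Month 7 of 12

July


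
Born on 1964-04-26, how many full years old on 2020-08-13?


Birth: 1964-04-26
Reference: 2020-08-13
Year difference: 2020 - 1964 = 56

56 years old


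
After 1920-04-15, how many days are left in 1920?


Day of year: 106 of 366
Remaining = 366 - 106

260 days


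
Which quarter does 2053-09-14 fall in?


Month: September (month 9)
Q1: Jan-Mar, Q2: Apr-Jun, Q3: Jul-Sep, Q4: Oct-Dec

Q3


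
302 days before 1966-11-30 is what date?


Start: 1966-11-30, subtract 302 days
Back 30 days from November 30 reaches October 31, 1966 -> 272 left
October 1966 has 31 days -> back to September 30, 1966 -> 241 left
September 1966 has 30 days -> back to August 31, 1966 -> 211 left
August 1966 has 31 days -> back to July 31, 1966 -> 180 left
July 1966 has 31 days -> back to June 30, 1966 -> 149 left
June 1966 has 30 days -> back to May 31, 1966 -> 119 left
May 1966 has 31 days -> back to April 30, 1966 -> 88 left
April 1966 has 30 days -> back to March 31, 1966 -> 58 left
March 1966 has 31 days -> back to February 28, 1966 -> 27 left
February 1966: 28 - 27 = 1 -> lands on February 1

Result: 1966-02-01


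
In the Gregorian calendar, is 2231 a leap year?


Gregorian leap year rule: divisible by 4, but not by 100, unless also by 400.
2231 is not divisible by 4 -> not a leap year

No


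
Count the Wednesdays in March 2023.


March 2023 has 31 days
Anchor: Jan 1, 2023. With p = 2023 - 1 = 2022: (p + p//4 - p//100 + p//400) mod 7 = (2022 + 505 - 20 + 5) mod 7 = 2512 mod 7 = 6 -> Sunday (Mon=0 ... Sun=6)
Days before March (Jan-Feb): 59; March 1 index = (6 + 59) mod 7 = 2 -> Wednesday
First Wednesday is March 1
Wednesdays: 1, 8, 15, 22, 29

5 Wednesdays


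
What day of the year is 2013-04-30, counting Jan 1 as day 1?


Date: April 30, 2013
Days in months 1 through 3: 90
Plus 30 days in April

Day of year: 120


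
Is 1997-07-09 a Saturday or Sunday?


Anchor: Jan 1, 1997. With p = 1997 - 1 = 1996: (p + p//4 - p//100 + p//400) mod 7 = (1996 + 499 - 19 + 4) mod 7 = 2480 mod 7 = 2 -> Wednesday (Mon=0 ... Sun=6)
Day of year: 190; offset = 189
Weekday index = (2 + 189) mod 7 = 2 -> Wednesday
Weekend days: Saturday, Sunday

No


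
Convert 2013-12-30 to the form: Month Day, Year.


ISO 2013-12-30 parses as year=2013, month=12, day=30
Month 12 -> December

December 30, 2013


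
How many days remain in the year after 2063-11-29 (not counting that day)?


Day of year: 333 of 365
Remaining = 365 - 333

32 days


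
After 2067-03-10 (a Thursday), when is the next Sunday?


Current: Thursday
Target: Sunday
Days ahead: 3

Next Sunday: 2067-03-13


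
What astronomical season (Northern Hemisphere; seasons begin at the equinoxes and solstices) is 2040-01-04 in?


Date: January 4
Astronomical Winter (approx.; exact equinox/solstice day varies by year): December 21 to March 19
January 4 falls within the Winter window

Winter


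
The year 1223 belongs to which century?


Century = (year - 1) // 100 + 1
= (1223 - 1) // 100 + 1
= 1222 // 100 + 1
= 12 + 1

13th century


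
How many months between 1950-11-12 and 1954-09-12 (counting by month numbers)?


From November 1950 to September 1954
4 years * 12 = 48 months, minus 2 months = 46

46 months


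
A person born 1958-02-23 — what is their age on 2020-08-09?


Birth: 1958-02-23
Reference: 2020-08-09
Year difference: 2020 - 1958 = 62

62 years old


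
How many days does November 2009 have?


November 2009

30 days


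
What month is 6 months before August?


August is month 8
8 - 6 = 2

February


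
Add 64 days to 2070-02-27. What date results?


Start: 2070-02-27, add 64 days
February 2070 has 28 days: 28 - 27 = 1 day to February 28 -> 63 left
March 2070 has 31 days -> 32 left
April 2070 has 30 days -> 2 left
May 2070: 2 <= 31 -> lands on May 2

Result: 2070-05-02


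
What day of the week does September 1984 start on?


Target: September 1, 1984
Anchor: Jan 1, 1984. With p = 1984 - 1 = 1983: (p + p//4 - p//100 + p//400) mod 7 = (1983 + 495 - 19 + 4) mod 7 = 2463 mod 7 = 6 -> Sunday (Mon=0 ... Sun=6)
Days before September (Jan-Aug): 244 days
Weekday index = (6 + 244) mod 7 = 5

Saturday


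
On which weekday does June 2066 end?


June 2066 has 30 days
Anchor: Jan 1, 2066. With p = 2066 - 1 = 2065: (p + p//4 - p//100 + p//400) mod 7 = (2065 + 516 - 20 + 5) mod 7 = 2566 mod 7 = 4 -> Friday (Mon=0 ... Sun=6)
Days before June (Jan-May): 151; June 1 index = (4 + 151) mod 7 = 1 -> Tuesday
Last day offset: 30 - 1 = 29 days
Weekday index = (1 + 29) mod 7 = 2

Wednesday, June 30


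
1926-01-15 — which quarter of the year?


Month: January (month 1)
Q1: Jan-Mar, Q2: Apr-Jun, Q3: Jul-Sep, Q4: Oct-Dec

Q1


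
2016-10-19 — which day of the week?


Date: October 19, 2016
Anchor: Jan 1, 2016. With p = 2016 - 1 = 2015: (p + p//4 - p//100 + p//400) mod 7 = (2015 + 503 - 20 + 5) mod 7 = 2503 mod 7 = 4 -> Friday (Mon=0 ... Sun=6)
Days before October (Jan-Sep): 274; offset = 274 + 19 - 1 = 292
Weekday index = (4 + 292) mod 7 = 2

Day of the week: Wednesday


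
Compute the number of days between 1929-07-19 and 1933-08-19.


From 1929-07-19 to 1933-08-19
1929-07-19: days before July = 31 + 28 + 31 + 30 + 31 + 30 = 181 (1929 is not a leap year); day of year = 181 + 19 = 200
1933-08-19: days before August = 31 + 28 + 31 + 30 + 31 + 30 + 31 = 212 (1933 is not a leap year); day of year = 212 + 19 = 231
Rest of 1929: 365 - 200 = 165
Full years 1930 (365), 1931 (365), 1932 (366): 1096
Total = 165 + 1096 + 231 = 1492

1492 days


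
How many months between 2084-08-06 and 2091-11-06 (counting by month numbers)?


From August 2084 to November 2091
7 years * 12 = 84 months, plus 3 months = 87

87 months


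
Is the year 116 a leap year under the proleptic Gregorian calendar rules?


Gregorian leap year rule: divisible by 4, but not by 100, unless also by 400.
116 is divisible by 4 but not 100 -> leap year

Yes


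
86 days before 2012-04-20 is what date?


Start: 2012-04-20, subtract 86 days
Back 20 days from April 20 reaches March 31, 2012 -> 66 left
March 2012 has 31 days -> back to February 29, 2012 -> 35 left
February 2012 has 29 days -> back to January 31, 2012 -> 6 left
January 2012: 31 - 6 = 25 -> lands on January 25

Result: 2012-01-25


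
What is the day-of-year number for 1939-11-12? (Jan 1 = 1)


Date: November 12, 1939
Days in months 1 through 10: 304
Plus 12 days in November

Day of year: 316


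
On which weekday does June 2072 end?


June 2072 has 30 days
Anchor: Jan 1, 2072. With p = 2072 - 1 = 2071: (p + p//4 - p//100 + p//400) mod 7 = (2071 + 517 - 20 + 5) mod 7 = 2573 mod 7 = 4 -> Friday (Mon=0 ... Sun=6)
Days before June (Jan-May): 152; June 1 index = (4 + 152) mod 7 = 2 -> Wednesday
Last day offset: 30 - 1 = 29 days
Weekday index = (2 + 29) mod 7 = 3

Thursday, June 30


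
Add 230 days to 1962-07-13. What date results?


Start: 1962-07-13, add 230 days
July 1962 has 31 days: 31 - 13 = 18 days to July 31 -> 212 left
August 1962 has 31 days -> 181 left
September 1962 has 30 days -> 151 left
October 1962 has 31 days -> 120 left
November 1962 has 30 days -> 90 left
December 1962 has 31 days -> 59 left
January 1963 has 31 days -> 28 left
February 1963: 28 <= 28 -> lands on February 28

Result: 1963-02-28


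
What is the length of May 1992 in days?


May 1992

31 days


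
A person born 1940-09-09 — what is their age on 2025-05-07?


Birth: 1940-09-09
Reference: 2025-05-07
Year difference: 2025 - 1940 = 85
Birthday not yet reached in 2025, subtract 1

84 years old


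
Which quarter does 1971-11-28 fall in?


Month: November (month 11)
Q1: Jan-Mar, Q2: Apr-Jun, Q3: Jul-Sep, Q4: Oct-Dec

Q4


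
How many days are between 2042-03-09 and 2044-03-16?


From 2042-03-09 to 2044-03-16
2042-03-09: days before March = 31 + 28 = 59 (2042 is not a leap year); day of year = 59 + 9 = 68
2044-03-16: days before March = 31 + 29 = 60 (2044 is a leap year); day of year = 60 + 16 = 76
Rest of 2042: 365 - 68 = 297
Full years 2043 (365): 365
Total = 297 + 365 + 76 = 738

738 days


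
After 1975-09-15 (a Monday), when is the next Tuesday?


Current: Monday
Target: Tuesday
Days ahead: 1

Next Tuesday: 1975-09-16


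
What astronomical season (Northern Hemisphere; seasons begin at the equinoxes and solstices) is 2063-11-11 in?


Date: November 11
Astronomical Autumn (approx.; exact equinox/solstice day varies by year): September 22 to December 20
November 11 falls within the Autumn window

Autumn


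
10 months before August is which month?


August is month 8
8 - 10 = -2; wrap: -2 + 12 = 10

October


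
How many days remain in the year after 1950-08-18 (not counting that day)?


Day of year: 230 of 365
Remaining = 365 - 230

135 days


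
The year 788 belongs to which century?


Century = (year - 1) // 100 + 1
= (788 - 1) // 100 + 1
= 787 // 100 + 1
= 7 + 1

8th century


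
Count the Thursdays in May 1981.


May 1981 has 31 days
Anchor: Jan 1, 1981. With p = 1981 - 1 = 1980: (p + p//4 - p//100 + p//400) mod 7 = (1980 + 495 - 19 + 4) mod 7 = 2460 mod 7 = 3 -> Thursday (Mon=0 ... Sun=6)
Days before May (Jan-Apr): 120; May 1 index = (3 + 120) mod 7 = 4 -> Friday
First Thursday is May 7
Thursdays: 7, 14, 21, 28

4 Thursdays


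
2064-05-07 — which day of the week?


Date: May 7, 2064
Anchor: Jan 1, 2064. With p = 2064 - 1 = 2063: (p + p//4 - p//100 + p//400) mod 7 = (2063 + 515 - 20 + 5) mod 7 = 2563 mod 7 = 1 -> Tuesday (Mon=0 ... Sun=6)
Days before May (Jan-Apr): 121; offset = 121 + 7 - 1 = 127
Weekday index = (1 + 127) mod 7 = 2

Day of the week: Wednesday


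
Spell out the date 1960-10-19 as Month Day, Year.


ISO 1960-10-19 parses as year=1960, month=10, day=19
Month 10 -> October

October 19, 1960


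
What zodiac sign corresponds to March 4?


Date: March 4
Conventional tropical zodiac dates: Pisces from February 19 onward; Aries starts March 21
March 4 falls within the Pisces range

Pisces


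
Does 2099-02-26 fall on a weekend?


Anchor: Jan 1, 2099. With p = 2099 - 1 = 2098: (p + p//4 - p//100 + p//400) mod 7 = (2098 + 524 - 20 + 5) mod 7 = 2607 mod 7 = 3 -> Thursday (Mon=0 ... Sun=6)
Day of year: 57; offset = 56
Weekday index = (3 + 56) mod 7 = 3 -> Thursday
Weekend days: Saturday, Sunday

No


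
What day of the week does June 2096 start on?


Target: June 1, 2096
Anchor: Jan 1, 2096. With p = 2096 - 1 = 2095: (p + p//4 - p//100 + p//400) mod 7 = (2095 + 523 - 20 + 5) mod 7 = 2603 mod 7 = 6 -> Sunday (Mon=0 ... Sun=6)
Days before June (Jan-May): 152 days
Weekday index = (6 + 152) mod 7 = 4

Friday


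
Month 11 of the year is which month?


Month 11 of 12

November


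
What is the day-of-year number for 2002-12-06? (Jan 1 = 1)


Date: December 6, 2002
Days in months 1 through 11: 334
Plus 6 days in December

Day of year: 340


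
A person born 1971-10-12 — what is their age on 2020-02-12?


Birth: 1971-10-12
Reference: 2020-02-12
Year difference: 2020 - 1971 = 49
Birthday not yet reached in 2020, subtract 1

48 years old


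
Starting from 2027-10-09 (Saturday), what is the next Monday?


Current: Saturday
Target: Monday
Days ahead: 2

Next Monday: 2027-10-11


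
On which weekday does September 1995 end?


September 1995 has 30 days
Anchor: Jan 1, 1995. With p = 1995 - 1 = 1994: (p + p//4 - p//100 + p//400) mod 7 = (1994 + 498 - 19 + 4) mod 7 = 2477 mod 7 = 6 -> Sunday (Mon=0 ... Sun=6)
Days before September (Jan-Aug): 243; September 1 index = (6 + 243) mod 7 = 4 -> Friday
Last day offset: 30 - 1 = 29 days
Weekday index = (4 + 29) mod 7 = 5

Saturday, September 30


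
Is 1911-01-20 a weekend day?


Anchor: Jan 1, 1911. With p = 1911 - 1 = 1910: (p + p//4 - p//100 + p//400) mod 7 = (1910 + 477 - 19 + 4) mod 7 = 2372 mod 7 = 6 -> Sunday (Mon=0 ... Sun=6)
Day of year: 20; offset = 19
Weekday index = (6 + 19) mod 7 = 4 -> Friday
Weekend days: Saturday, Sunday

No


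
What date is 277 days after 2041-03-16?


Start: 2041-03-16, add 277 days
March 2041 has 31 days: 31 - 16 = 15 days to March 31 -> 262 left
April 2041 has 30 days -> 232 left
May 2041 has 31 days -> 201 left
June 2041 has 30 days -> 171 left
July 2041 has 31 days -> 140 left
August 2041 has 31 days -> 109 left
September 2041 has 30 days -> 79 left
October 2041 has 31 days -> 48 left
November 2041 has 30 days -> 18 left
December 2041: 18 <= 31 -> lands on December 18

Result: 2041-12-18


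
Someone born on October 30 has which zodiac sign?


Date: October 30
Conventional tropical zodiac dates: Scorpio from October 23 onward; Sagittarius starts November 22
October 30 falls within the Scorpio range

Scorpio


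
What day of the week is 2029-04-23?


Date: April 23, 2029
Anchor: Jan 1, 2029. With p = 2029 - 1 = 2028: (p + p//4 - p//100 + p//400) mod 7 = (2028 + 507 - 20 + 5) mod 7 = 2520 mod 7 = 0 -> Monday (Mon=0 ... Sun=6)
Days before April (Jan-Mar): 90; offset = 90 + 23 - 1 = 112
Weekday index = (0 + 112) mod 7 = 0

Day of the week: Monday


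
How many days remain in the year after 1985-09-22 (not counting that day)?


Day of year: 265 of 365
Remaining = 365 - 265

100 days
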